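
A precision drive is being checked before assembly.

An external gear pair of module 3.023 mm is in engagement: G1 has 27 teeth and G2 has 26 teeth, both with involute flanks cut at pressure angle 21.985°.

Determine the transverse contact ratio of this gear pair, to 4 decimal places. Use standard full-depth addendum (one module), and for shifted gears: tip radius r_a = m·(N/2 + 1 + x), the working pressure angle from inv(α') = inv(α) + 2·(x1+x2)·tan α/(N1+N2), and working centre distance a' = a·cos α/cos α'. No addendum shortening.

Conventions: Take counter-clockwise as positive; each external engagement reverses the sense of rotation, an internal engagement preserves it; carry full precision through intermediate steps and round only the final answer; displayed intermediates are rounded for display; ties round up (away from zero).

1.5502

recognized (one external pair, fixed centres): single-mesh tooth geometry, m = 3.023, N1 = 27, N2 = 26
base radii: r_b1 = 37.842838, r_b2 = 36.441251
tip radii: r_a1 = 43.833500, r_a2 = 42.322000
no profile shift: α' = α, a' = a
action lengths: √(r_a1²−r_b1²) = 22.120022, √(r_a2²−r_b2²) = 21.521777
base pitch p_b = π·m·cos α = 8.806428
CR = (22.120022 + 21.521777 − 80.109500·sin 21.98500°)/8.806428 = 1.550197
contact ratio ≈ 1.5502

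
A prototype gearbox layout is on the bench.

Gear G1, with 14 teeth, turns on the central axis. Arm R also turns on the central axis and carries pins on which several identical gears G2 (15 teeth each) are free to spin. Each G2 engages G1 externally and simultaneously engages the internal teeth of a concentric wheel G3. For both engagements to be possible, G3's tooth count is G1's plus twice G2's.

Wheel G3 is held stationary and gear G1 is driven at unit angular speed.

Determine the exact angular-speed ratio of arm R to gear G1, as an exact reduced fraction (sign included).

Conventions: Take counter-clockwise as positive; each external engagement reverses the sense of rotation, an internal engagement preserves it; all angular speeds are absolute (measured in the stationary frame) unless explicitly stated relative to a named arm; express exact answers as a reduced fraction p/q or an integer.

topology: planetary set — G1 14T / G2 15T / G3 44T, arm = carrier (Willis)
ring teeth: 14 + 2·15 = 44
14(ω_sun−ω_arm) = −44(ω_ring−ω_arm),  ω_ring = 0, ω_sun = 1
14(1−ω_arm) = −44(0−ω_arm)  ⇒  58·ω_arm = 14  ⇒  ω_arm = 7/29
ω_out/ω_in = 7/29

7/29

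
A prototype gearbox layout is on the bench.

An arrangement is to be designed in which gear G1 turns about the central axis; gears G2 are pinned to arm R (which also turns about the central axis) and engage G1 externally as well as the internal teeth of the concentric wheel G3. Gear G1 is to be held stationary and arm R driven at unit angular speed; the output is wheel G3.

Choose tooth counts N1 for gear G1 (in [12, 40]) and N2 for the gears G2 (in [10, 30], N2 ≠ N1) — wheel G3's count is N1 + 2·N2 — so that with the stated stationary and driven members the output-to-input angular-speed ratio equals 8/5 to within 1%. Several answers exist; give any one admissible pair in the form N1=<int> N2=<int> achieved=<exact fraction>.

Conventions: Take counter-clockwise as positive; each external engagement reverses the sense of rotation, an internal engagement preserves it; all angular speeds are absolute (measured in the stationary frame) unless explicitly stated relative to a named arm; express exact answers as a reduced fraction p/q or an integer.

N1=30 N2=10 achieved=8/5

design class (target 8/5): planetary set
Willis with ω_sun = 0: ω_ring/ω_arm = (N1+N3)/N3; set equal to 8/5  ⇒  N3/N1 = 1/(8/5 − 1) = 5/3
N3 = N1 + 2·N2  ⇒  N2/N1 = (N3/N1 − 1)/2 = (5/3 − 1)/2 = 1/3
smallest multiple with N1 ≥ 12 and N2 ≥ 10: k = 10  ⇒  N1 = 10·3 = 30, N2 = 10·1 = 10 (N1 ≤ 40, N2 ≤ 30, N2 ≠ N1 ✓), N3 = 30 + 2·10 = 50
check: (N1+N3)/N3 with N1 = 30, N3 = 50 gives 8/5; |achieved − target| = 0 ≤ 2/125 ✓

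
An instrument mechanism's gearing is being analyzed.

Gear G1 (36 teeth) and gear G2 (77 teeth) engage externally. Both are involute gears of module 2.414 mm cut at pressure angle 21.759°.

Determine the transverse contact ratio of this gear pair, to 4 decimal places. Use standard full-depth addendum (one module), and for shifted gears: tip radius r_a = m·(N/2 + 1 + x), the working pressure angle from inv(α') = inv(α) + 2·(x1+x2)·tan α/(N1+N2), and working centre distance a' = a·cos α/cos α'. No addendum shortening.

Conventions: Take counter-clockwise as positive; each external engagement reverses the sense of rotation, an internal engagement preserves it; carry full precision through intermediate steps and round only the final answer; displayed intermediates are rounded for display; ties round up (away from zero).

single-mesh involute tooth geometry (36T engaging 77T at module 2.414)
base radii: r_b1 = 40.356103, r_b2 = 86.317220
tip radii: r_a1 = 45.866000, r_a2 = 95.353000
no profile shift: α' = α, a' = a
action lengths: √(r_a1²−r_b1²) = 21.796213, √(r_a2²−r_b2²) = 40.515825
base pitch p_b = π·m·cos α = 7.043469
CR = (21.796213 + 40.515825 − 136.391000·sin 21.75900°)/7.043469 = 1.668417
contact ratio ≈ 1.6684

1.6684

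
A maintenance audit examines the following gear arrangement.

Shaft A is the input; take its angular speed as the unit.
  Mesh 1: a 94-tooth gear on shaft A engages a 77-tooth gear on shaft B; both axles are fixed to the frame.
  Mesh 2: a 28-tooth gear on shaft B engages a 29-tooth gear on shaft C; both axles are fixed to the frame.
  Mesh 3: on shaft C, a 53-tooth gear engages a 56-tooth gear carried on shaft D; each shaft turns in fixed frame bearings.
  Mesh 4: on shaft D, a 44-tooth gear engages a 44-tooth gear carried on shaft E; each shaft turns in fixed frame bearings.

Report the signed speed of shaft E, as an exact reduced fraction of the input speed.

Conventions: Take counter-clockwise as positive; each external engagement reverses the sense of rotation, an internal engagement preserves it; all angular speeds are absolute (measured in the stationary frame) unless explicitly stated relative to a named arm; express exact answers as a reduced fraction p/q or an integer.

2491/2233

4-mesh fixed-axis compound train (all bearings frame-fixed)
mesh 1 [94T→77T]: |ω|/ω_in = 1×94/77 = 94/77, sense flips to −
mesh 2 [28T→29T]: |ω|/ω_in = (94/77)×28/29 = 376/319, sense flips to +
mesh 3 [53T→56T]: |ω|/ω_in = (376/319)×53/56 = 2491/2233, sense flips to −
mesh 4 [44T→44T]: |ω|/ω_in = (2491/2233)×44/44 = 2491/2233, sense flips to +
signed output speed (× input speed) = 2491/2233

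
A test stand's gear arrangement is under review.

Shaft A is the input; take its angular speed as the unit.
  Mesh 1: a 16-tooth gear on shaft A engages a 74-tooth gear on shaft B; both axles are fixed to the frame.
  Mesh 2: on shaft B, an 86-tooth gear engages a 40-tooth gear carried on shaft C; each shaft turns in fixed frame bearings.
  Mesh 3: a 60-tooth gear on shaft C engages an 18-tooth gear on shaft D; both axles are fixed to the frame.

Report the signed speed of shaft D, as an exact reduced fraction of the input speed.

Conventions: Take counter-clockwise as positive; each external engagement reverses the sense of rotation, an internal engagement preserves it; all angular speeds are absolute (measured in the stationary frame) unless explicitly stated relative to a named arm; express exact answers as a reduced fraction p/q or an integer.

-172/111

3-mesh fixed-axis compound train (all bearings frame-fixed)
mesh 1 [16T→74T]: |ω|/ω_in = 1×16/74 = 8/37, sense flips to −
mesh 2 [86T→40T]: |ω|/ω_in = (8/37)×86/40 = 86/185, sense flips to +
mesh 3 [60T→18T]: |ω|/ω_in = (86/185)×60/18 = 172/111, sense flips to −
signed output speed (× input speed) = -172/111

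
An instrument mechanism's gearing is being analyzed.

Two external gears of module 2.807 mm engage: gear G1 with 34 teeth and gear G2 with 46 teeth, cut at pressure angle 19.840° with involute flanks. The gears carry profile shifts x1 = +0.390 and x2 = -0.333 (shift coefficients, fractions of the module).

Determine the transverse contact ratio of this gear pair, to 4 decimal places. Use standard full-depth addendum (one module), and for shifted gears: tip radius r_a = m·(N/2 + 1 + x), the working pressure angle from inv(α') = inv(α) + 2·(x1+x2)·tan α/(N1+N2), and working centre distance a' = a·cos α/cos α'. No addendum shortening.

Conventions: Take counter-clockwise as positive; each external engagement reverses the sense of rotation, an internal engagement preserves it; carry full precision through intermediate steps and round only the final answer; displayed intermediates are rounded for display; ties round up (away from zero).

1.6699

single-mesh involute tooth geometry (34T engaging 46T at module 2.807)
base radii: r_b1 = 44.886594, r_b2 = 60.728921
tip radii: r_a1 = 51.620730, r_a2 = 66.433269
inv(α') = inv(19.840°) + 2·(+0.390-0.333)·tan α/(34+46) = 0.01505180  ⇒  α' = 20.06354°
a' = a·cos α / cos α' = 112.2800·cos 19.840°/cos 20.06354° = 112.439137
action lengths: √(r_a1²−r_b1²) = 25.493008, √(r_a2²−r_b2²) = 26.932831
base pitch p_b = π·m·cos α = 8.295023
CR = (25.493008 + 26.932831 − 112.439137·sin 20.06354°)/8.295023 = 1.669946
contact ratio ≈ 1.6699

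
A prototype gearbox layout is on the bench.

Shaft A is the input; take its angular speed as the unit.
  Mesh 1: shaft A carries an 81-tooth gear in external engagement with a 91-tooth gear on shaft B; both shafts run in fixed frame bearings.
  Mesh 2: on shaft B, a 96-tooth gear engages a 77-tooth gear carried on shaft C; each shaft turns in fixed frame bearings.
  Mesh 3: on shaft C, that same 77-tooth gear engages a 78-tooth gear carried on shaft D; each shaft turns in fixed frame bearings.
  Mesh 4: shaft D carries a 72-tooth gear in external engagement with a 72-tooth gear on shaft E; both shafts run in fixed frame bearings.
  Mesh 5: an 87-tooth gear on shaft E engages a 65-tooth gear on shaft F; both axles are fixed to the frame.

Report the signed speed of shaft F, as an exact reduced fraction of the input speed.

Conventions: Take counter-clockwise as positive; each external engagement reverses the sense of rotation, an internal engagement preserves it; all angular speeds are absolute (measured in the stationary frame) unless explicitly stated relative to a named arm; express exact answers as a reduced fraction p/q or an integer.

5-mesh fixed-axis compound train (all bearings frame-fixed)
mesh 1 [81T→91T]: |ω|/ω_in = 1×81/91 = 81/91, sense flips to −
mesh 2 [96T→77T]: |ω|/ω_in = (81/91)×96/77 = 7776/7007, sense flips to +
mesh 3 [77T→78T]: |ω|/ω_in = (7776/7007)×77/78 = 1296/1183, sense flips to −
mesh 4 [72T→72T]: |ω|/ω_in = (1296/1183)×72/72 = 1296/1183, sense flips to +
mesh 5 [87T→65T]: |ω|/ω_in = (1296/1183)×87/65 = 112752/76895, sense flips to −
signed output speed (× input speed) = -112752/76895

-112752/76895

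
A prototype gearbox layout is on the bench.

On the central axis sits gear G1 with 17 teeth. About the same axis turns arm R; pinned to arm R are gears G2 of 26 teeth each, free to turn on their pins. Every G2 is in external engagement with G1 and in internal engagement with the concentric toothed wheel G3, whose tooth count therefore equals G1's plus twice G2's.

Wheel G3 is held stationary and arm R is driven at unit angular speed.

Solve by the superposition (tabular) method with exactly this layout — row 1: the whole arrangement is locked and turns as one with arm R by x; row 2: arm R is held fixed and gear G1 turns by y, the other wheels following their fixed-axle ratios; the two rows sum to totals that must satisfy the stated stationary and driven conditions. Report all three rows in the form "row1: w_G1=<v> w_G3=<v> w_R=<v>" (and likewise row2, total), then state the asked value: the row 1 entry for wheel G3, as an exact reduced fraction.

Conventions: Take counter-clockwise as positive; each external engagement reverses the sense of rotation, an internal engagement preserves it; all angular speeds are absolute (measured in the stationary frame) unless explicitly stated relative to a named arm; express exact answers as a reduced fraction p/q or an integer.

planetary set (17T centre, 26T on arm, 69T internal) — Willis relation
row 1 — lock + rotate with arm: ω_sun = ω_ring = ω_arm = x
row 2: sun turns y, ring = −(17/69)·y, arm 0
boundary: total ω_ring = x − (17/69)·y = 0 and total ω_arm = x = 1  ⇒  y = 69/17, x = 1
row 2 ring = −(17/69)·69/17 = -1
totals (row 1 + row 2): sun 1 + 69/17 = 86/17, ring 1 + (-1) = 0, arm 1 + 0 = 1
asked cell (row1, ring) = 1

row1: w_G1=1 w_G3=1 w_R=1
row2: w_G1=69/17 w_G3=-1 w_R=0
total: w_G1=86/17 w_G3=0 w_R=1
asked value: 1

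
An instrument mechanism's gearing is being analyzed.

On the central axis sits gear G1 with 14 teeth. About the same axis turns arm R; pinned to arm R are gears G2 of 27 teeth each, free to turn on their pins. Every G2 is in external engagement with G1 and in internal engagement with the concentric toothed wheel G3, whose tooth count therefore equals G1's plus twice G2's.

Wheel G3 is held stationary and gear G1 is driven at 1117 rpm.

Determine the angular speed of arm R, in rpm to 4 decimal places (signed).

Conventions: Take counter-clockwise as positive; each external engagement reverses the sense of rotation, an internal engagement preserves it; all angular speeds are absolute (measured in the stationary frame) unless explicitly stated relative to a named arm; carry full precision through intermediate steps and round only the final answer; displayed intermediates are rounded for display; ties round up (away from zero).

recognized (axles ride arm R): planetary set, 14/27/68 teeth
normalise by the input: solve with ω_sun = 1, then scale by 1117 rpm
ring teeth: 14 + 2·27 = 68
14(ω_sun−ω_arm) = −68(ω_ring−ω_arm),  ω_ring = 0, ω_sun = 1
14(1−ω_arm) = −68(0−ω_arm)  ⇒  82·ω_arm = 14  ⇒  ω_arm = 7/41
scale: ω_arm = 7/41 × 1117 rpm = +190.7073 rpm

+190.7073 rpm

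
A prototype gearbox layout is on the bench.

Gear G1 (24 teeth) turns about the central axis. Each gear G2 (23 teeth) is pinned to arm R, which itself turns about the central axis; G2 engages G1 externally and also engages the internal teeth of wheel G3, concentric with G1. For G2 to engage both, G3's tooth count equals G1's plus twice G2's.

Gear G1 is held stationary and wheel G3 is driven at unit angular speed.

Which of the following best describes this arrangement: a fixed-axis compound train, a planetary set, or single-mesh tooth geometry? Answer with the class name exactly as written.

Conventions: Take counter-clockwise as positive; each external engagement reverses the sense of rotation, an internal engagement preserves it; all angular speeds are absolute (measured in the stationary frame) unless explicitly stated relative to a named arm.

planetary set

class = planetary set [G3 = 24+2·23 = 70; Willis about the carrier]
classification: planetary set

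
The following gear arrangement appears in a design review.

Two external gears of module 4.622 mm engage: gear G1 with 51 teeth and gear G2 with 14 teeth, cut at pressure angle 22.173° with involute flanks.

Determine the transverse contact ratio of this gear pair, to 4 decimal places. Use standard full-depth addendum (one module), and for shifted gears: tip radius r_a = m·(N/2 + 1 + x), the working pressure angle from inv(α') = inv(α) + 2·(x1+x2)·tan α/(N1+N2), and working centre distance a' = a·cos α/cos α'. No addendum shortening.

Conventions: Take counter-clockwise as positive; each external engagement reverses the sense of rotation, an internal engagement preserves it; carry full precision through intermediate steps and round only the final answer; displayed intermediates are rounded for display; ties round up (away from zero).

recognized (one external pair, fixed centres): single-mesh tooth geometry, m = 4.622, N1 = 51, N2 = 14
base radii: r_b1 = 109.145006, r_b2 = 29.961374
tip radii: r_a1 = 122.483000, r_a2 = 36.976000
no profile shift: α' = α, a' = a
action lengths: √(r_a1²−r_b1²) = 55.582847, √(r_a2²−r_b2²) = 21.668886
base pitch p_b = π·m·cos α = 13.446633
CR = (55.582847 + 21.668886 − 150.215000·sin 22.17300°)/13.446633 = 1.529002
contact ratio ≈ 1.5290

1.5290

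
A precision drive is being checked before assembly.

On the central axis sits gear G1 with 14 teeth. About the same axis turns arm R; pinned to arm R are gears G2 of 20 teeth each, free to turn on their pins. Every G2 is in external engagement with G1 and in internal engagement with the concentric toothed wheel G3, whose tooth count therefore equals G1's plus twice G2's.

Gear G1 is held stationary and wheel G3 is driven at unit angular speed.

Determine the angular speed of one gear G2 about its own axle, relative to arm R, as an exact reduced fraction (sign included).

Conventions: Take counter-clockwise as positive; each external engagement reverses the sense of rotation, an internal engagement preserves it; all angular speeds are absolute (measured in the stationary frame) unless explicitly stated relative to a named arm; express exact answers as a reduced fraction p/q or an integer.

class = planetary set [G3 = 14+2·20 = 54; Willis about the carrier]
ring teeth: 14 + 2·20 = 54
14(ω_sun−ω_arm) = −54(ω_ring−ω_arm),  ω_sun = 0, ω_ring = 1
14(0−ω_arm) = −54(1−ω_arm)  ⇒  68·ω_arm = 54  ⇒  ω_arm = 27/34
sun–planet mesh: 14·(0−27/34) = −20·(ω_p−ω_arm)  ⇒  ω_p−ω_arm = 189/340
exact speed ratio = 189/340

189/340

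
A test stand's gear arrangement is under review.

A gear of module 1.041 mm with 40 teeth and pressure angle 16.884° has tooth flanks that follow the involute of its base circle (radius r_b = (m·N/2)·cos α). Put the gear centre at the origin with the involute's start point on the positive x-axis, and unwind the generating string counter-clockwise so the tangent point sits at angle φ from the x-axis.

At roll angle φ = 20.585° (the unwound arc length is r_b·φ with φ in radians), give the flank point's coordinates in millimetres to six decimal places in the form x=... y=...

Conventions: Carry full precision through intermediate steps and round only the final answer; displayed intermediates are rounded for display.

x=21.167146 y=0.304013

class = single-mesh tooth geometry [base-circle involute, m = 1.041, 40T]
pitch radius r_p = m·N/2 = 1.041·40/2 = 20.820000
base radius r_b = r_p·cos α = 20.820000·cos 16.884° = 19.922548
roll angle φ = 20.585° = 0.35927603 rad
x = r_b·(cos φ + φ·sin φ) = 21.167146
y = r_b·(sin φ − φ·cos φ) = 0.304013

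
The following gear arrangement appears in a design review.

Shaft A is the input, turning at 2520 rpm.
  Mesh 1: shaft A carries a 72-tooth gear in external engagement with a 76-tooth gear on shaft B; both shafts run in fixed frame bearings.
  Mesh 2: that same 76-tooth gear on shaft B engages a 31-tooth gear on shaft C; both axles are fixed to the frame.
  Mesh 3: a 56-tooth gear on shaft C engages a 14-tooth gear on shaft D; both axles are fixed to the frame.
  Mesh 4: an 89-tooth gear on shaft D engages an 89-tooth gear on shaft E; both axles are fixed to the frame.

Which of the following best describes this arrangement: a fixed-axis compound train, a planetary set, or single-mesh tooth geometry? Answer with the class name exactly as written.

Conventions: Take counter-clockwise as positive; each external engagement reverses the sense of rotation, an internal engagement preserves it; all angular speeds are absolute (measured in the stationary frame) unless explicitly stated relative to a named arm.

fixed-axis compound train

4-mesh fixed-axis compound train (all bearings frame-fixed)
classification: fixed-axis compound train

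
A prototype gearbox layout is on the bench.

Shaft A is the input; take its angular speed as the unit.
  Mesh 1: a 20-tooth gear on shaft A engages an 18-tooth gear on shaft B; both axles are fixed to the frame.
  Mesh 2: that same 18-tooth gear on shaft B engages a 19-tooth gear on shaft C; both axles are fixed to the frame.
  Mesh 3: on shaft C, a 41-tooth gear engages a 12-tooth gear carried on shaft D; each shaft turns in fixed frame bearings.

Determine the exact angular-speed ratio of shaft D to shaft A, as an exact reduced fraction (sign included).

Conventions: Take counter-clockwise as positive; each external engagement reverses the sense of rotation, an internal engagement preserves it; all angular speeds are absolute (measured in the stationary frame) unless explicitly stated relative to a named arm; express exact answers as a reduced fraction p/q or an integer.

class = fixed-axis compound train [3 meshes; 3 ratios multiply, 3 sense flips]
mesh 1 [20T→18T]: running ratio 10/9, sense −
mesh 2 [18T→19T]: running ratio 20/19, sense +
mesh 3 [41T→12T]: running ratio 205/57, sense −
ω_out/ω_in = -205/57

-205/57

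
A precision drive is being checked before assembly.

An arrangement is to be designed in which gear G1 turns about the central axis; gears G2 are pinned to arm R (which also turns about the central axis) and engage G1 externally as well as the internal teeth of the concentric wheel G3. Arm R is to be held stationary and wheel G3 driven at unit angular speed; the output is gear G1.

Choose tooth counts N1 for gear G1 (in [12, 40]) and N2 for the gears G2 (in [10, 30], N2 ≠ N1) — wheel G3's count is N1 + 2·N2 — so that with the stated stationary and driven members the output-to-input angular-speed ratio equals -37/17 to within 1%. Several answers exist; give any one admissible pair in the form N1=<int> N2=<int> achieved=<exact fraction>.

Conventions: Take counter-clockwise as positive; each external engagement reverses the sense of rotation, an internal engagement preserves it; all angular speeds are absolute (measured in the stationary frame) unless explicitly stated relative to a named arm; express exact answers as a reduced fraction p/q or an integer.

planetary set to be sized for -37/17 (Willis relation)
Willis with ω_arm = 0: ω_sun/ω_ring = −N3/N1; set equal to -37/17  ⇒  N3/N1 = −(-37/17) = 37/17
N3 = N1 + 2·N2  ⇒  N2/N1 = (N3/N1 − 1)/2 = (37/17 − 1)/2 = 10/17
smallest multiple with N1 ≥ 12 and N2 ≥ 10: k = 1  ⇒  N1 = 1·17 = 17, N2 = 1·10 = 10 (N1 ≤ 40, N2 ≤ 30, N2 ≠ N1 ✓), N3 = 17 + 2·10 = 37
check: −N3/N1 with N1 = 17, N3 = 37 gives -37/17; |achieved − target| = 0 ≤ 37/1700 ✓

N1=17 N2=10 achieved=-37/17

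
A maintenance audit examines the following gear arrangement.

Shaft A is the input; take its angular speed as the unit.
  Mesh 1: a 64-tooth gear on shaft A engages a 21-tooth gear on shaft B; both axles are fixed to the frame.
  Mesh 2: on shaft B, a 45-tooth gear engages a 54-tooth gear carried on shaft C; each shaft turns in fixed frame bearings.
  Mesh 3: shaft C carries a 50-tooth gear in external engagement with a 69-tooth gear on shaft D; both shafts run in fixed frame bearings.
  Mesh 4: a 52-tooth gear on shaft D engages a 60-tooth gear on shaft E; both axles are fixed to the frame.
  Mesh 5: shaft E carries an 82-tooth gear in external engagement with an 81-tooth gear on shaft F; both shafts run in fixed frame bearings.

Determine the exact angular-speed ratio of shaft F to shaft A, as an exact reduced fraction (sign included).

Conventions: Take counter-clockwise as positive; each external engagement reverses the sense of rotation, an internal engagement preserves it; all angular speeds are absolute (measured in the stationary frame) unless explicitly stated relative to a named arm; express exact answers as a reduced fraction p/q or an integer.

class = fixed-axis compound train [5 meshes; 5 ratios multiply, 5 sense flips]
mesh 1 [64T→21T]: running ratio 64/21, sense −
mesh 2 [45T→54T]: running ratio 160/63, sense +
mesh 3 [50T→69T]: running ratio 8000/4347, sense −
mesh 4 [52T→60T]: running ratio 20800/13041, sense +
mesh 5 [82T→81T]: running ratio 1705600/1056321, sense −
ω_out/ω_in = -1705600/1056321

-1705600/1056321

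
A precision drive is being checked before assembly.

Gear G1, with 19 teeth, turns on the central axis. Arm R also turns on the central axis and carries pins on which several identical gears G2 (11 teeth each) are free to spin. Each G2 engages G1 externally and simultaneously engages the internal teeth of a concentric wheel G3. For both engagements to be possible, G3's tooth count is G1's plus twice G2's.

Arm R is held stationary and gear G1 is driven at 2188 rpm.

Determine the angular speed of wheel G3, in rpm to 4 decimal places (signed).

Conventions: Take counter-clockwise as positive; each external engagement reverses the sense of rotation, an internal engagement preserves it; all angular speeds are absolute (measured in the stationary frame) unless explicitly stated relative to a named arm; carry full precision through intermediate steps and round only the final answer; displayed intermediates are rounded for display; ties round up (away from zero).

-1013.9512 rpm

recognized (axles ride arm R): planetary set, 19/11/41 teeth
normalise by the input: solve with ω_sun = 1, then scale by 2188 rpm
ring teeth: 19 + 2·11 = 41
19(ω_sun−ω_arm) = −41(ω_ring−ω_arm),  ω_arm = 0, ω_sun = 1
ω_ring = 0 − (19/41)(1−0) = -19/41
scale: ω_ring = -19/41 × 2188 rpm = -1013.9512 rpm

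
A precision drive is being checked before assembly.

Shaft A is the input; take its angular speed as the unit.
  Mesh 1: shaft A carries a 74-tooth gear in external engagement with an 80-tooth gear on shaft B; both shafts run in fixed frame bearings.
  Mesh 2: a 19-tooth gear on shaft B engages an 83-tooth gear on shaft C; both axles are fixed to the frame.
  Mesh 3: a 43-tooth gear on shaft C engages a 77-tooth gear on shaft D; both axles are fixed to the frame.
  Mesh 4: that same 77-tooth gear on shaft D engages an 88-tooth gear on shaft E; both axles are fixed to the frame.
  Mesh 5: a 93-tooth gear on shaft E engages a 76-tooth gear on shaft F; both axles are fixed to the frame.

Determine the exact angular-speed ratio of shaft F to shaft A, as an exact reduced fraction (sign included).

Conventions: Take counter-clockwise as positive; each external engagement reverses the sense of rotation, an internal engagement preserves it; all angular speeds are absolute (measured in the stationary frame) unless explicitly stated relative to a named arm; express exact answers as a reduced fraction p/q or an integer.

class = fixed-axis compound train [5 meshes; 5 ratios multiply, 5 sense flips]
mesh 1 [74T→80T]: running ratio 37/40, sense −
mesh 2 [19T→83T]: running ratio 703/3320, sense +
mesh 3 [43T→77T]: running ratio 30229/255640, sense −
mesh 4 [77T→88T]: running ratio 30229/292160, sense +
mesh 5 [93T→76T]: running ratio 147963/1168640, sense −
ω_out/ω_in = -147963/1168640

-147963/1168640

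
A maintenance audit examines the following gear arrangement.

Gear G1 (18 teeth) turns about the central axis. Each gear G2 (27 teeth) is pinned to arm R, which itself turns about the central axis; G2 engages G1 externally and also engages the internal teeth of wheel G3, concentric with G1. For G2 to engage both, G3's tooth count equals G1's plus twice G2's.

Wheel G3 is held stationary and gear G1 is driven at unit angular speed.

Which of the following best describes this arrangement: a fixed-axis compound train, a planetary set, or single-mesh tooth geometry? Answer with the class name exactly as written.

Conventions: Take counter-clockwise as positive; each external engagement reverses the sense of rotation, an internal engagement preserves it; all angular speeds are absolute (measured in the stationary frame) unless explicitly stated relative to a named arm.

class = planetary set [G3 = 18+2·27 = 72; Willis about the carrier]
classification: planetary set

planetary set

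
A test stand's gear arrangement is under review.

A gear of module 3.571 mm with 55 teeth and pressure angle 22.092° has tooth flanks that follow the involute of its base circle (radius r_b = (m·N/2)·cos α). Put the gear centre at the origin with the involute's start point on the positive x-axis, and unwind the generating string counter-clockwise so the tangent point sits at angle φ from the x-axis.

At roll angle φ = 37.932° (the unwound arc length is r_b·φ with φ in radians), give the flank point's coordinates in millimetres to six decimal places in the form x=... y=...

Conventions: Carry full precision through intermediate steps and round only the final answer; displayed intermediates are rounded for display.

x=108.801009 y=8.421286

single-mesh involute tooth geometry (55T wheel at module 3.571)
pitch radius r_p = m·N/2 = 3.571·55/2 = 98.202500
base radius r_b = r_p·cos α = 98.202500·cos 22.092° = 90.992586
roll angle φ = 37.932° = 0.66203829 rad
x = r_b·(cos φ + φ·sin φ) = 108.801009
y = r_b·(sin φ − φ·cos φ) = 8.421286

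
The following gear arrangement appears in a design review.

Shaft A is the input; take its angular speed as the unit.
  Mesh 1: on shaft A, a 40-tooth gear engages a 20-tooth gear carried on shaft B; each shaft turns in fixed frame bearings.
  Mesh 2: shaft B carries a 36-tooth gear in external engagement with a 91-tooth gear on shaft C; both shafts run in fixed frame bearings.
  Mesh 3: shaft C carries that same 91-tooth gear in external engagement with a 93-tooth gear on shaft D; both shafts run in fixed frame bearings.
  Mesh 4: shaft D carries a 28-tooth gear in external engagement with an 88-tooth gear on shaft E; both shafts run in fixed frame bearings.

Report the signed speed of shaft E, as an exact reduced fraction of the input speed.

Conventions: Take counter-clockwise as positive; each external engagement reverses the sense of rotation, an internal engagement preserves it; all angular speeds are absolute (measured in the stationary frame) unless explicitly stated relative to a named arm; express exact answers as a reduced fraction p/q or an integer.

4-mesh fixed-axis compound train (all bearings frame-fixed)
mesh 1 [40T→20T]: |ω|/ω_in = 1×40/20 = 2, sense flips to −
mesh 2 [36T→91T]: |ω|/ω_in = 2×36/91 = 72/91, sense flips to +
mesh 3 [91T→93T]: |ω|/ω_in = (72/91)×91/93 = 24/31, sense flips to −
mesh 4 [28T→88T]: |ω|/ω_in = (24/31)×28/88 = 84/341, sense flips to +
signed output speed (× input speed) = 84/341

84/341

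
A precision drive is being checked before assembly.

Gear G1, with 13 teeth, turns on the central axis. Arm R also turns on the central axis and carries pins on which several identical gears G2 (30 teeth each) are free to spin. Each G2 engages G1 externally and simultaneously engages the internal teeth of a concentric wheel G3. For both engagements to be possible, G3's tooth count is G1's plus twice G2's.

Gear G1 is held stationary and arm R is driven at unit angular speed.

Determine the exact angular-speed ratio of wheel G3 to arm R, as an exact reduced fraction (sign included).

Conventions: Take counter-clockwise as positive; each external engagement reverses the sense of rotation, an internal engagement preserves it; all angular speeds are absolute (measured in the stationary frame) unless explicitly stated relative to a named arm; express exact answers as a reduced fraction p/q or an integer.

recognized (axles ride arm R): planetary set, 13/30/73 teeth
ring teeth: 13 + 2·30 = 73
13(ω_sun−ω_arm) = −73(ω_ring−ω_arm),  ω_sun = 0, ω_arm = 1
ω_ring = 1 − (13/73)(0−1) = 86/73
ω_out/ω_in = 86/73

86/73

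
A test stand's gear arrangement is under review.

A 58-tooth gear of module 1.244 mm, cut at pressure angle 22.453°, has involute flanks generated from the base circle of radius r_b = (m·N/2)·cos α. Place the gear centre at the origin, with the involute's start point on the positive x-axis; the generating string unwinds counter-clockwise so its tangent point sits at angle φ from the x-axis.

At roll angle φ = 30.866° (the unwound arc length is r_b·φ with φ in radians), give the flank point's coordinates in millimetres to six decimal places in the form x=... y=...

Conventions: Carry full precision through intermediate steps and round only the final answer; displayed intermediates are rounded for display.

single-mesh involute tooth geometry (58T wheel at module 1.244)
pitch radius r_p = m·N/2 = 1.244·58/2 = 36.076000
base radius r_b = r_p·cos α = 36.076000·cos 22.453° = 33.341192
roll angle φ = 30.866° = 0.53871333 rad
x = r_b·(cos φ + φ·sin φ) = 37.833806
y = r_b·(sin φ − φ·cos φ) = 1.687627

x=37.833806 y=1.687627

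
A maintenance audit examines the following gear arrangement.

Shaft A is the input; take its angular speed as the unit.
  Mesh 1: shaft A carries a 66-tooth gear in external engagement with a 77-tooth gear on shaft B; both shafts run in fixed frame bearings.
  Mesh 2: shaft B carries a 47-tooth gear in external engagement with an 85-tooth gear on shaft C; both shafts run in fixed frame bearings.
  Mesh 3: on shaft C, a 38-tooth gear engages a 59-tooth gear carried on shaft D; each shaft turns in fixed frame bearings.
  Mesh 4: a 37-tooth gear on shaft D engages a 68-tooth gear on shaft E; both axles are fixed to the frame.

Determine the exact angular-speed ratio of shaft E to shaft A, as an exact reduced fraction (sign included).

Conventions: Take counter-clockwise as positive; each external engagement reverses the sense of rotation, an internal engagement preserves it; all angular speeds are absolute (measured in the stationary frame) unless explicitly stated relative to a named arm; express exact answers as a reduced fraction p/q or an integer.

class = fixed-axis compound train [4 meshes; 4 ratios multiply, 4 sense flips]
mesh 1 [66T→77T]: running ratio 6/7, sense −
mesh 2 [47T→85T]: running ratio 282/595, sense +
mesh 3 [38T→59T]: running ratio 10716/35105, sense −
mesh 4 [37T→68T]: running ratio 99123/596785, sense +
ω_out/ω_in = 99123/596785

99123/596785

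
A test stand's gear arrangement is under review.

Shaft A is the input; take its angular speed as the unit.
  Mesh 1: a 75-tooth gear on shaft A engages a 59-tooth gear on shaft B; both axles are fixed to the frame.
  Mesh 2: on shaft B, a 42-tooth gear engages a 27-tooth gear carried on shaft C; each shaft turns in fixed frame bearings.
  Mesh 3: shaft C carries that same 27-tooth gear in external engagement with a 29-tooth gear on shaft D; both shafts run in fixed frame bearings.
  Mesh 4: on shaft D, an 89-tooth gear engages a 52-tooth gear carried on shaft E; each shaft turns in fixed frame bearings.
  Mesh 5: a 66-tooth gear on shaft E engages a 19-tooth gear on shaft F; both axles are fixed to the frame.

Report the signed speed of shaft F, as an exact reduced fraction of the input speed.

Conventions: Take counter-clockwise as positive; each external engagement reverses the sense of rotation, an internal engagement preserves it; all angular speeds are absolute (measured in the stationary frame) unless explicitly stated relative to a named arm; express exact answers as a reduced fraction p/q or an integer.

5-mesh fixed-axis compound train (all bearings frame-fixed)
mesh 1 [75T→59T]: |ω|/ω_in = 1×75/59 = 75/59, sense flips to −
mesh 2 [42T→27T]: |ω|/ω_in = (75/59)×42/27 = 350/177, sense flips to +
mesh 3 [27T→29T]: |ω|/ω_in = (350/177)×27/29 = 3150/1711, sense flips to −
mesh 4 [89T→52T]: |ω|/ω_in = (3150/1711)×89/52 = 140175/44486, sense flips to +
mesh 5 [66T→19T]: |ω|/ω_in = (140175/44486)×66/19 = 4625775/422617, sense flips to −
signed output speed (× input speed) = -4625775/422617

-4625775/422617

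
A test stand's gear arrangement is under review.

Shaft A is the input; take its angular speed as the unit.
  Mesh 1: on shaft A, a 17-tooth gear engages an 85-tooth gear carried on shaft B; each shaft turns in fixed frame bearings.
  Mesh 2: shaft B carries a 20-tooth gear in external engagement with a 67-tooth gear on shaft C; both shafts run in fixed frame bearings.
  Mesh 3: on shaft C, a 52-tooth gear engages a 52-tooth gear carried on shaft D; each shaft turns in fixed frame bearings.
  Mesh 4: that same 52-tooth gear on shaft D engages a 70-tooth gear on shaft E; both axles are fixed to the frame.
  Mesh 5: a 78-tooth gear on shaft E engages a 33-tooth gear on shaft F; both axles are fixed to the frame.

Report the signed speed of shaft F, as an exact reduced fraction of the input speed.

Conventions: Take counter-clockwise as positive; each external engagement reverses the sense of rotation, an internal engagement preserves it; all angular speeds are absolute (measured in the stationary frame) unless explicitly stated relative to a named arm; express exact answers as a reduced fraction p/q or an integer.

-2704/25795

5-mesh fixed-axis compound train (all bearings frame-fixed)
mesh 1 [17T→85T]: |ω|/ω_in = 1×17/85 = 1/5, sense flips to −
mesh 2 [20T→67T]: |ω|/ω_in = (1/5)×20/67 = 4/67, sense flips to +
mesh 3 [52T→52T]: |ω|/ω_in = (4/67)×52/52 = 4/67, sense flips to −
mesh 4 [52T→70T]: |ω|/ω_in = (4/67)×52/70 = 104/2345, sense flips to +
mesh 5 [78T→33T]: |ω|/ω_in = (104/2345)×78/33 = 2704/25795, sense flips to −
signed output speed (× input speed) = -2704/25795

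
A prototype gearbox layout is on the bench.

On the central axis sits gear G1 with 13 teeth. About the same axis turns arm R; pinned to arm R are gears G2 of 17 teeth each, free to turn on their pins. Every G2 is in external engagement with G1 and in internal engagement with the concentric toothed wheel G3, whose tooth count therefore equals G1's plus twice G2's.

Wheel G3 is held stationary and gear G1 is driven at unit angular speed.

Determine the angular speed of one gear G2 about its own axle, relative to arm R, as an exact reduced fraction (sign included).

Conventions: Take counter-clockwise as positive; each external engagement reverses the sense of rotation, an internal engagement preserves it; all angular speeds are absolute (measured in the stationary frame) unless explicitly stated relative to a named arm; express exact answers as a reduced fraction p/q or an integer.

planetary set (13T centre, 17T on arm, 47T internal) — Willis relation
ring teeth: 13 + 2·17 = 47
13(ω_sun−ω_arm) = −47(ω_ring−ω_arm),  ω_ring = 0, ω_sun = 1
13(1−ω_arm) = −47(0−ω_arm)  ⇒  60·ω_arm = 13  ⇒  ω_arm = 13/60
sun–planet mesh: 13·(1−13/60) = −17·(ω_p−ω_arm)  ⇒  ω_p−ω_arm = -611/1020
exact speed ratio = -611/1020

-611/1020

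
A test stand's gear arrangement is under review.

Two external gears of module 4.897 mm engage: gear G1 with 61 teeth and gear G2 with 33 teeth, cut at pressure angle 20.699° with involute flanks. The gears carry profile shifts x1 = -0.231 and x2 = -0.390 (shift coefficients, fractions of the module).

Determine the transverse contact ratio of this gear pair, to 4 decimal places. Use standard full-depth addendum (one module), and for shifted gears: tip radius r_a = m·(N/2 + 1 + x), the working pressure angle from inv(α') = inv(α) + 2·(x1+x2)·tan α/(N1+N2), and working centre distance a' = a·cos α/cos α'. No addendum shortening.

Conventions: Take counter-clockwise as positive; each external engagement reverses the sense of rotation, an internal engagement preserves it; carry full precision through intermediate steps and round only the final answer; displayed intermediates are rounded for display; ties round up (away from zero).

topology: single-mesh involute geometry — m = 4.897, 61T/33T pair
base radii: r_b1 = 139.717439, r_b2 = 75.584844
tip radii: r_a1 = 153.124293, r_a2 = 83.787670
inv(α') = inv(20.699°) + 2·(-0.231-0.390)·tan α/(61+33) = 0.01159044  ⇒  α' = 18.43890°
a' = a·cos α / cos α' = 230.1590·cos 20.699°/cos 18.43890° = 226.953748
action lengths: √(r_a1²−r_b1²) = 62.658490, √(r_a2²−r_b2²) = 36.156673
base pitch p_b = π·m·cos α = 14.391321
CR = (62.658490 + 36.156673 − 226.953748·sin 18.43890°)/14.391321 = 1.878302
contact ratio ≈ 1.8783

1.8783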